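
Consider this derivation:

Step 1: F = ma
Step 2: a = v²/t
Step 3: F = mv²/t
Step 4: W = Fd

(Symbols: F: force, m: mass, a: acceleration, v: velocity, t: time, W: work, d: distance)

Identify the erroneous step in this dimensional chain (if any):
Step 2

Step 1: F = ma → LHS [L M T^-2], RHS [L M T^-2] ✓
Step 2: a = v²/t → LHS [L T^-2], RHS [L^2 T^-3] ✗

The first dimensional inconsistency appears in step 2: a = v²/t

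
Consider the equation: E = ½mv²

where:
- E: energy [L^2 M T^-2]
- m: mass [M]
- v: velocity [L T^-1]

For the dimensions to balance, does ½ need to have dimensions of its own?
No

E has dimensions [L^2 M T^-2] and mv² already has dimensions [L^2 M T^-2], so the equation balances without ½ contributing any dimensions. ½ is a pure (dimensionless) number; changing or removing it would not affect dimensional consistency.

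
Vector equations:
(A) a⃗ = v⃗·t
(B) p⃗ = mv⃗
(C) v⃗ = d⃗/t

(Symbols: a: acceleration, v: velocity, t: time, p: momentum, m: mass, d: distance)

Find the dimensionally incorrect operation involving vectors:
(A) a⃗ = v⃗·t

(A) a⃗ = v⃗·t: LHS [L T^-2], RHS [L] ✗ — acceleration is velocity per time; should be v⃗/t
(B) p⃗ = mv⃗: LHS [L M T^-1], RHS [L M T^-1] ✓ — mass (scalar) times velocity (vector)
(C) v⃗ = d⃗/t: LHS [L T^-1], RHS [L T^-1] ✓ — displacement (vector) divided by time (scalar)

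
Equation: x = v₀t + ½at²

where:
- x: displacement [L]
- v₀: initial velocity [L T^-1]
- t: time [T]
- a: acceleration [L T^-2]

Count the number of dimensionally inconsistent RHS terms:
0

LHS x: [L]
- v₀t: [L] ✓
- ½at²: [L] ✓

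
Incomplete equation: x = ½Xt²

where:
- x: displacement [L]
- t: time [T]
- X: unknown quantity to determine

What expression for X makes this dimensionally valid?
X = a (acceleration), dimensions [L T^-2]

x has dimensions [L]; the rest of the RHS (½ t²) has dimensions [T^2].
So X must have dimensions [L T^-2] — X = a (acceleration).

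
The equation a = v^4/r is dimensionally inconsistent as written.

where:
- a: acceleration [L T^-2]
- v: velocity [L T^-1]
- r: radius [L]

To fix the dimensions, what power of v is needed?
The exponent of v should be 2: a = v^2/r

The LHS a has dimensions [L T^-2]; v has dimensions [L T^-1].
As written, the RHS v^4/r (exponent 4 on v) has dimensions [L^3 T^-4], which does not match.
With exponent 2, the RHS v^2/r has dimensions [L T^-2], matching the LHS.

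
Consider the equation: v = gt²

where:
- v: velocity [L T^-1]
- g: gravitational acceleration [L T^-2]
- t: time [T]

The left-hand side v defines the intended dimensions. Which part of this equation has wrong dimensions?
The right-hand side term gt²

v has dimensions [L T^-1], but gt² has dimensions [L], so the term gt² is dimensionally wrong for v.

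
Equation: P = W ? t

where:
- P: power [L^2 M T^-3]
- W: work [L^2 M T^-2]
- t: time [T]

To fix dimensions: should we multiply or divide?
division (÷): P = W ÷ t

P [L^2 M T^-3]; W [L^2 M T^-2]; t [T].
W × t → [L^2 M T^-1] ✗
W ÷ t → [L^2 M T^-3] ✓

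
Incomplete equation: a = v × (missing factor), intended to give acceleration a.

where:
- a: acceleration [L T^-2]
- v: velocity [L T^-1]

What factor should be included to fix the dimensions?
1/t (inverse time), dimensions [T^-1]

a has dimensions [L T^-2] and v has dimensions [L T^-1].
The missing factor must have dimensions [L T^-2] / [L T^-1] = [T^-1], i.e. inverse time (1/t).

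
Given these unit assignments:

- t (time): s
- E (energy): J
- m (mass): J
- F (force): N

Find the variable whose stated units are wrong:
m

The variable m (mass) should have units kg, not J.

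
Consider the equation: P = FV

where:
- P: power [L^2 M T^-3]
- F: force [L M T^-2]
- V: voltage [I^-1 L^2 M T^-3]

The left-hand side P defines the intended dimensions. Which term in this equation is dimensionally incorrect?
The right-hand side term FV

P has dimensions [L^2 M T^-3], but FV has dimensions [I^-1 L^3 M^2 T^-5], so the term FV is dimensionally wrong for P.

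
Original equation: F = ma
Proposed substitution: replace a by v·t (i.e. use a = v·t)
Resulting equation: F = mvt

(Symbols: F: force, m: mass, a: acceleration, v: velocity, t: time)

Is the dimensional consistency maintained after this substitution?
No

[a] = [L T^-2] and [v·t] = [L]. These differ, so the substitution replaces a quantity by one of different dimensions and the result F = mvt has LHS [L M T^-2] vs RHS [L M] — inconsistent.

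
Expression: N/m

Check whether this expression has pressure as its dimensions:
No

The expression N/m has dimensions [M T^-2], but pressure has dimensions [L^-1 M T^-2].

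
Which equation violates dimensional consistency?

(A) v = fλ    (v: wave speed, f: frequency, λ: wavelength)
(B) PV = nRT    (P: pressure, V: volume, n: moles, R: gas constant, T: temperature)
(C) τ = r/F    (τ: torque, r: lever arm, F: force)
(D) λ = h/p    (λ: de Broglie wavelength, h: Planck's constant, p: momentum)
(C) τ = r/F

The equation (C) τ = r/F is dimensionally incorrect.

LHS (τ): [L^2 M T^-2]
RHS (r/F): [M^-1 T^2] ✗

The dimensions do not match. The other three equations balance.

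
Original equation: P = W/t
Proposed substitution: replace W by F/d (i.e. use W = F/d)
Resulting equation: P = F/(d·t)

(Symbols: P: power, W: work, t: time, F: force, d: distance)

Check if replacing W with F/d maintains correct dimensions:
No

[W] = [L^2 M T^-2] and [F/d] = [M T^-2]. These differ, so the substitution replaces a quantity by one of different dimensions and the result P = F/(d·t) has LHS [L^2 M T^-3] vs RHS [M T^-3] — inconsistent.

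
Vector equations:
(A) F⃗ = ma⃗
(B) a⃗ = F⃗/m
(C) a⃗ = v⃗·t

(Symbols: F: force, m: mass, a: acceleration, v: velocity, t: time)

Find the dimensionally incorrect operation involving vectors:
(C) a⃗ = v⃗·t

(A) F⃗ = ma⃗: LHS [L M T^-2], RHS [L M T^-2] ✓ — Force and acceleration are vectors, mass is a scalar
(B) a⃗ = F⃗/m: LHS [L T^-2], RHS [L T^-2] ✓ — force (vector) divided by mass (scalar)
(C) a⃗ = v⃗·t: LHS [L T^-2], RHS [L] ✗ — acceleration is velocity per time; should be v⃗/t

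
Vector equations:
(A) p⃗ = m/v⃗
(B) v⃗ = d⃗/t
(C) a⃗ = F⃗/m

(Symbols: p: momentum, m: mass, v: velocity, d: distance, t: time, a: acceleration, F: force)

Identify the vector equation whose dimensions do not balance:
(A) p⃗ = m/v⃗

(A) p⃗ = m/v⃗: LHS [L M T^-1], RHS [L^-1 M T] ✗ — momentum is mass times velocity; should be mv⃗ (and division by a vector is undefined)
(B) v⃗ = d⃗/t: LHS [L T^-1], RHS [L T^-1] ✓ — displacement (vector) divided by time (scalar)
(C) a⃗ = F⃗/m: LHS [L T^-2], RHS [L T^-2] ✓ — force (vector) divided by mass (scalar)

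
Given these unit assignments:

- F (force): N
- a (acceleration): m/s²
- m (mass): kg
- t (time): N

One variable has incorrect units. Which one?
t

The variable t (time) should have units s, not N.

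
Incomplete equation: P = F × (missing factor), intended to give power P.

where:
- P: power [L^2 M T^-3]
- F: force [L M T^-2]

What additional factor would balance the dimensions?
v (velocity), dimensions [L T^-1]

P has dimensions [L^2 M T^-3] and F has dimensions [L M T^-2].
The missing factor must have dimensions [L^2 M T^-3] / [L M T^-2] = [L T^-1], i.e. velocity (v).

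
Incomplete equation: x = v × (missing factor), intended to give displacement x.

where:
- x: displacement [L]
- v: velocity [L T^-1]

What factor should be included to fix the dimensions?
t (time), dimensions [T]

x has dimensions [L] and v has dimensions [L T^-1].
The missing factor must have dimensions [L] / [L T^-1] = [T], i.e. time (t).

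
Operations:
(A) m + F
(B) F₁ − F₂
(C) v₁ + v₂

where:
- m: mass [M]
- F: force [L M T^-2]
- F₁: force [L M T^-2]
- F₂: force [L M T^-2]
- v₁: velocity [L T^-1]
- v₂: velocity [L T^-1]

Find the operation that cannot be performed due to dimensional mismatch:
(A) m + F

(A) m + F: m [M] and F [L M T^-2] — different dimensions cannot be added/subtracted ✗
(B) F₁ − F₂: F₁ [L M T^-2] and F₂ [L M T^-2] — same dimensions ✓
(C) v₁ + v₂: v₁ [L T^-1] and v₂ [L T^-1] — same dimensions ✓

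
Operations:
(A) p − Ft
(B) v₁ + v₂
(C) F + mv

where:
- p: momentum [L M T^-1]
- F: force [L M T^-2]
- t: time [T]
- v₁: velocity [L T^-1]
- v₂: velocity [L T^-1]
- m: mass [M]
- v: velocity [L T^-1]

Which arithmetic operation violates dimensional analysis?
(C) F + mv

(A) p − Ft: p [L M T^-1] and Ft [L M T^-1] — same dimensions ✓
(B) v₁ + v₂: v₁ [L T^-1] and v₂ [L T^-1] — same dimensions ✓
(C) F + mv: F [L M T^-2] and mv [L M T^-1] — different dimensions cannot be added/subtracted ✗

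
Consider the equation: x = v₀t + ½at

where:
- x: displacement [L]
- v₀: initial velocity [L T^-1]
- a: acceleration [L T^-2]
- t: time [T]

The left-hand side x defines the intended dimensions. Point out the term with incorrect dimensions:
The term ½at

Checking each RHS term against the LHS:
- v₀t: [L] — matches x [L] ✓
- ½at: [L T^-1] — does NOT match x [L] ✗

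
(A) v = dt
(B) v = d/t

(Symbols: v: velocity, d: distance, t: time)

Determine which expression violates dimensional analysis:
(A)

(A) v = dt: LHS [L T^-1], RHS [L T] ✗
(B) v = d/t: LHS [L T^-1], RHS [L T^-1] ✓

Expression (A) v = dt is dimensionally incorrect.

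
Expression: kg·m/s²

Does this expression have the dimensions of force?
Yes

The expression kg·m/s² has dimensions [L M T^-2], which is exactly force [L M T^-2].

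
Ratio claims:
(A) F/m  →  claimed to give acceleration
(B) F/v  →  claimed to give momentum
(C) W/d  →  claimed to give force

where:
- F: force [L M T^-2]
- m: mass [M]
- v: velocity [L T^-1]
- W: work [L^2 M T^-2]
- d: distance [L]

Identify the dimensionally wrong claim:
(B) F/v does not give momentum

(A) F/m: [L T^-2] = acceleration [L T^-2] ✓
(B) F/v: [M T^-1] ≠ momentum [L M T^-1] ✗
(C) W/d: [L M T^-2] = force [L M T^-2] ✓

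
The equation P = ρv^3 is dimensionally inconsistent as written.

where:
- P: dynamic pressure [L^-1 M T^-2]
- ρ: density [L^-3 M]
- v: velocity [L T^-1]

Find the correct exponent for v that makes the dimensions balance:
The exponent of v should be 2: P = ρv^2

The LHS P has dimensions [L^-1 M T^-2]; v has dimensions [L T^-1].
As written, the RHS ρv^3 (exponent 3 on v) has dimensions [M T^-3], which does not match.
With exponent 2, the RHS ρv^2 has dimensions [L^-1 M T^-2], matching the LHS.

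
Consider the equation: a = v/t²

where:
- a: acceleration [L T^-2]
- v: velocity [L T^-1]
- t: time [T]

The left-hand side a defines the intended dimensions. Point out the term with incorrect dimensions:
The right-hand side term v/t²

a has dimensions [L T^-2], but v/t² has dimensions [L T^-3], so the term v/t² is dimensionally wrong for a.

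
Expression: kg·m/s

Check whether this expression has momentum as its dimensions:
Yes

The expression kg·m/s has dimensions [L M T^-1], which is exactly momentum [L M T^-1].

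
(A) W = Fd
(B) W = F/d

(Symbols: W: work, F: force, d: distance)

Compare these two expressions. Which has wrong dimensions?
(B)

(A) W = Fd: LHS [L^2 M T^-2], RHS [L^2 M T^-2] ✓
(B) W = F/d: LHS [L^2 M T^-2], RHS [M T^-2] ✗

Expression (B) W = F/d is dimensionally incorrect.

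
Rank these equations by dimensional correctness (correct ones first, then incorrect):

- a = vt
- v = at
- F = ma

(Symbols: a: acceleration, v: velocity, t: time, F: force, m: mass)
Dimensionally correct: v = at, F = ma
Dimensionally incorrect: a = vt
Ordered (correct first, then incorrect): v = at, F = ma, a = vt

- a = vt: LHS [L T^-2], RHS [L] → incorrect ✗
- v = at: LHS [L T^-1], RHS [L T^-1] → correct ✓
- F = ma: LHS [L M T^-2], RHS [L M T^-2] → correct ✓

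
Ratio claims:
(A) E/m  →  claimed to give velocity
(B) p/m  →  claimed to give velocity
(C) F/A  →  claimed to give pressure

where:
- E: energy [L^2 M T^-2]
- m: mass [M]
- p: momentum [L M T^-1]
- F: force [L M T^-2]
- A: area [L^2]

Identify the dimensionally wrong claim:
(A) E/m does not give velocity

(A) E/m: [L^2 T^-2] ≠ velocity [L T^-1] ✗
(B) p/m: [L T^-1] = velocity [L T^-1] ✓
(C) F/A: [L^-1 M T^-2] = pressure [L^-1 M T^-2] ✓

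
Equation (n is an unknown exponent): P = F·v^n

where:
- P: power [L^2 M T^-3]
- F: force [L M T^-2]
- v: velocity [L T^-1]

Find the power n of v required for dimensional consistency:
n = 1

P has dimensions [L^2 M T^-3]; v has dimensions [L T^-1].
The rest of the RHS has dimensions [L M T^-2], so v^n must supply [L T^-1].
With n = 1: F·v^1 has dimensions [L^2 M T^-3], matching the LHS ✓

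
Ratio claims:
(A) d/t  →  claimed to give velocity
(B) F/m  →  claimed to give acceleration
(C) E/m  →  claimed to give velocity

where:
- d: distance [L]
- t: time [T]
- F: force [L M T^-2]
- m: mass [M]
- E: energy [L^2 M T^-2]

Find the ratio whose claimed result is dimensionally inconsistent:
(C) E/m does not give velocity

(A) d/t: [L T^-1] = velocity [L T^-1] ✓
(B) F/m: [L T^-2] = acceleration [L T^-2] ✓
(C) E/m: [L^2 T^-2] ≠ velocity [L T^-1] ✗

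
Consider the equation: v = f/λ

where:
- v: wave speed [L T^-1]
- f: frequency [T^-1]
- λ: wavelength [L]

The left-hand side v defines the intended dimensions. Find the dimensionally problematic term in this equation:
The right-hand side term f/λ

v has dimensions [L T^-1], but f/λ has dimensions [L^-1 T^-1], so the term f/λ is dimensionally wrong for v.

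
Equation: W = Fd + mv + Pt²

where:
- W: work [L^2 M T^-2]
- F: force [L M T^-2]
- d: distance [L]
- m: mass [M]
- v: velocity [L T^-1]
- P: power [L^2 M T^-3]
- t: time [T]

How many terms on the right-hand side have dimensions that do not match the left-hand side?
2

LHS W: [L^2 M T^-2]
- Fd: [L^2 M T^-2] ✓
- mv: [L M T^-1] ✗
- Pt²: [L^2 M T^-1] ✗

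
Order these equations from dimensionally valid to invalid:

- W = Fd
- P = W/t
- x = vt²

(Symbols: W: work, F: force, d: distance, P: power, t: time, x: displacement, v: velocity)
Dimensionally correct: W = Fd, P = W/t
Dimensionally incorrect: x = vt²
Ordered (correct first, then incorrect): W = Fd, P = W/t, x = vt²

- W = Fd: LHS [L^2 M T^-2], RHS [L^2 M T^-2] → correct ✓
- P = W/t: LHS [L^2 M T^-3], RHS [L^2 M T^-3] → correct ✓
- x = vt²: LHS [L], RHS [L T] → incorrect ✗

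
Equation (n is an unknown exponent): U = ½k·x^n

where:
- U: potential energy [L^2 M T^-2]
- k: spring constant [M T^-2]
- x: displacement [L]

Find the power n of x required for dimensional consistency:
n = 2

U has dimensions [L^2 M T^-2]; x has dimensions [L].
The rest of the RHS has dimensions [M T^-2], so x^n must supply [L^2].
With n = 2: ½k·x^2 has dimensions [L^2 M T^-2], matching the LHS ✓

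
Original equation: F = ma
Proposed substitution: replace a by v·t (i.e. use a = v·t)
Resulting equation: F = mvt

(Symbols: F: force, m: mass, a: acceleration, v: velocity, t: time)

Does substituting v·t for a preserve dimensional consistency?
No

[a] = [L T^-2] and [v·t] = [L]. These differ, so the substitution replaces a quantity by one of different dimensions and the result F = mvt has LHS [L M T^-2] vs RHS [L M] — inconsistent.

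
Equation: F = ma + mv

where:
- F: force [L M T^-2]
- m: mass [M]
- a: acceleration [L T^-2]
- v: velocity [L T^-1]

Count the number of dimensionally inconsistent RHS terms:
1

LHS F: [L M T^-2]
- ma: [L M T^-2] ✓
- mv: [L M T^-1] ✗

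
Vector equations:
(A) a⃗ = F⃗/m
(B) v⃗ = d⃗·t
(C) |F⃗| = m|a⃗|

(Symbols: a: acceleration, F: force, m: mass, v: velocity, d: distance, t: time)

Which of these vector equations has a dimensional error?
(B) v⃗ = d⃗·t

(A) a⃗ = F⃗/m: LHS [L T^-2], RHS [L T^-2] ✓ — force (vector) divided by mass (scalar)
(B) v⃗ = d⃗·t: LHS [L T^-1], RHS [L T] ✗ — velocity is displacement per time; should be d⃗/t
(C) |F⃗| = m|a⃗|: LHS [L M T^-2], RHS [L M T^-2] ✓ — magnitudes of vectors are scalars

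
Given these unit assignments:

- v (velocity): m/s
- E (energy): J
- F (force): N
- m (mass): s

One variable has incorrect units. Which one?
m

The variable m (mass) should have units kg, not s.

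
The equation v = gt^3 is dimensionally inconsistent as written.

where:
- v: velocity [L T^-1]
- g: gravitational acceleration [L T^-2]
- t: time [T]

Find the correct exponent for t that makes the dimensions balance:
The exponent of t should be 1: v = gt

The LHS v has dimensions [L T^-1]; t has dimensions [T].
As written, the RHS gt^3 (exponent 3 on t) has dimensions [L T], which does not match.
With exponent 1, the RHS gt has dimensions [L T^-1], matching the LHS.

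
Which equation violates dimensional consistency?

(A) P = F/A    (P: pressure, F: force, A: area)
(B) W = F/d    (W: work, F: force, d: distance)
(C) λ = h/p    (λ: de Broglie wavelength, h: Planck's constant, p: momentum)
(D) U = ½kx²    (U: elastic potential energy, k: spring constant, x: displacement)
(B) W = F/d

The equation (B) W = F/d is dimensionally incorrect.

LHS (W): [L^2 M T^-2]
RHS (F/d): [M T^-2] ✗

The dimensions do not match. The other three equations balance.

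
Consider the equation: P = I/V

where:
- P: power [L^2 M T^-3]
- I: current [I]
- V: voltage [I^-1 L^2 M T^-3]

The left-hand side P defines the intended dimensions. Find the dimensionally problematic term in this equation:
The right-hand side term I/V

P has dimensions [L^2 M T^-3], but I/V has dimensions [I^2 L^-2 M^-1 T^3], so the term I/V is dimensionally wrong for P.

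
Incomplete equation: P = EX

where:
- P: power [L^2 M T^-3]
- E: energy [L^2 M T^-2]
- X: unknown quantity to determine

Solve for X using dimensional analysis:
X = f (inverse time / frequency (1/t)), dimensions [T^-1]

P has dimensions [L^2 M T^-3]; the rest of the RHS (E) has dimensions [L^2 M T^-2].
So X must have dimensions [T^-1] — X = f (inverse time / frequency (1/t)).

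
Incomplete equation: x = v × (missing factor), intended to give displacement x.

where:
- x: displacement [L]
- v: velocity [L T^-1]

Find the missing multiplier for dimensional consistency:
t (time), dimensions [T]

x has dimensions [L] and v has dimensions [L T^-1].
The missing factor must have dimensions [L] / [L T^-1] = [T], i.e. time (t).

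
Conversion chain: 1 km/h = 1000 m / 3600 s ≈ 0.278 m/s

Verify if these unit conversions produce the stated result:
The chain is correct (no errors).

Correct: 1 km = 1000 m, 1 h = 3600 s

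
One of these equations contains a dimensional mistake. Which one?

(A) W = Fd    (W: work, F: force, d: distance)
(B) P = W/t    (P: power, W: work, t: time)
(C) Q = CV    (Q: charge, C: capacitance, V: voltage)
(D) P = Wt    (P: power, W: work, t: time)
(D) P = Wt

The equation (D) P = Wt is dimensionally incorrect.

LHS (P): [L^2 M T^-3]
RHS (Wt): [L^2 M T^-1] ✗

The dimensions do not match. The other three equations balance.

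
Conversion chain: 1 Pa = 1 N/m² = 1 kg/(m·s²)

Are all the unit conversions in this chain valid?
The chain is correct (no errors).

Correct: Pascal is Newton per square meter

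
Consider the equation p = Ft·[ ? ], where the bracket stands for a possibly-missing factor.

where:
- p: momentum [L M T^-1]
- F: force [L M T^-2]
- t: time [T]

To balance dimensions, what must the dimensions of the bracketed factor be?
Nothing is missing — the bracketed factor must be dimensionless.

p has dimensions [L M T^-1] and Ft already has dimensions [L M T^-1], so p = Ft is dimensionally complete.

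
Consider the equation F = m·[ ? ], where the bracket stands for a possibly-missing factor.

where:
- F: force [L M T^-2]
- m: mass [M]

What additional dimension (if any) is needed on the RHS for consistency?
[L T^-2] — acceleration (e.g. a)

F has dimensions [L M T^-2]; m has dimensions [M].
The bracketed factor must supply [L M T^-2] / [M] = [L T^-2].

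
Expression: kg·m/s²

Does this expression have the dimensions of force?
Yes

The expression kg·m/s² has dimensions [L M T^-2], which is exactly force [L M T^-2].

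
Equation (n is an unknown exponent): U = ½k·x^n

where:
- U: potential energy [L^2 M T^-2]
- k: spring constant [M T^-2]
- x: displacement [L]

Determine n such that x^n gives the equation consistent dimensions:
n = 2

U has dimensions [L^2 M T^-2]; x has dimensions [L].
The rest of the RHS has dimensions [M T^-2], so x^n must supply [L^2].
With n = 2: ½k·x^2 has dimensions [L^2 M T^-2], matching the LHS ✓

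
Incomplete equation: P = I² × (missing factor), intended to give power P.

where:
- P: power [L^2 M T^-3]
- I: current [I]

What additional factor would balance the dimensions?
R (resistance), dimensions [I^-2 L^2 M T^-3]

P has dimensions [L^2 M T^-3] and I² has dimensions [I^2].
The missing factor must have dimensions [L^2 M T^-3] / [I^2] = [I^-2 L^2 M T^-3], i.e. resistance (R).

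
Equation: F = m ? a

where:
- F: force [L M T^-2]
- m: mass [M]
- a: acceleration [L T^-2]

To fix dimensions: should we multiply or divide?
multiplication (×): F = m × a

F [L M T^-2]; m [M]; a [L T^-2].
m × a → [L M T^-2] ✓
m ÷ a → [L^-1 M T^2] ✗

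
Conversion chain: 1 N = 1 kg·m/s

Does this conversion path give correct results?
The chain is incorrect (it contains an error).

Incorrect: Newton is kg·m/s², not kg·m/s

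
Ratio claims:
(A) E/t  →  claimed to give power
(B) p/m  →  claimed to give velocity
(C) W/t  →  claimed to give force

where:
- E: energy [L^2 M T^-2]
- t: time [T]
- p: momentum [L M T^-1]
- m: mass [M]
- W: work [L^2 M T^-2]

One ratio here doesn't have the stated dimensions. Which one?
(C) W/t does not give force

(A) E/t: [L^2 M T^-3] = power [L^2 M T^-3] ✓
(B) p/m: [L T^-1] = velocity [L T^-1] ✓
(C) W/t: [L^2 M T^-3] ≠ force [L M T^-2] ✗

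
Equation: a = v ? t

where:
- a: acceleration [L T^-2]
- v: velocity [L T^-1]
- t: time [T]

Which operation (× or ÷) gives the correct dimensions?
division (÷): a = v ÷ t

a [L T^-2]; v [L T^-1]; t [T].
v × t → [L] ✗
v ÷ t → [L T^-2] ✓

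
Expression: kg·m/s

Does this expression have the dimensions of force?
No

The expression kg·m/s has dimensions [L M T^-1], but force has dimensions [L M T^-2].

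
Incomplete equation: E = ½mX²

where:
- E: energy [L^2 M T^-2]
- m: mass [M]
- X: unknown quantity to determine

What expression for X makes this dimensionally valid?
X = v (velocity), dimensions [L T^-1]

E has dimensions [L^2 M T^-2]; the rest of the RHS (½m) has dimensions [M].
So X² must have dimensions [L^2 T^-2], i.e. X has dimensions [L T^-1] — X = v (velocity).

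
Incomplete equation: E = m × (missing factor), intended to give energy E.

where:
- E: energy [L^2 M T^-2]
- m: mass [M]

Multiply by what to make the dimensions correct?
v² (velocity squared), dimensions [L^2 T^-2]

E has dimensions [L^2 M T^-2] and m has dimensions [M].
The missing factor must have dimensions [L^2 M T^-2] / [M] = [L^2 T^-2], i.e. velocity squared (v²).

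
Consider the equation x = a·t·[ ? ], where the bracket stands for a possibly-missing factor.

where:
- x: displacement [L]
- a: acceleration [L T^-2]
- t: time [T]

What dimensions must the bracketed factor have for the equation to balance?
[T] — time (e.g. t)

x has dimensions [L]; a·t has dimensions [L T^-1].
The bracketed factor must supply [L] / [L T^-1] = [T].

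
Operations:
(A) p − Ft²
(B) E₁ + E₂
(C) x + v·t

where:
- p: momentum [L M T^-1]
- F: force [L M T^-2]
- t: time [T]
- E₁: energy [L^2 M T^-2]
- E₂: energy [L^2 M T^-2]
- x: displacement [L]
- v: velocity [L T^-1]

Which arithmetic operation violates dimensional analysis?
(A) p − Ft²

(A) p − Ft²: p [L M T^-1] and Ft² [L M] — different dimensions cannot be added/subtracted ✗
(B) E₁ + E₂: E₁ [L^2 M T^-2] and E₂ [L^2 M T^-2] — same dimensions ✓
(C) x + v·t: x [L] and v·t [L] — same dimensions ✓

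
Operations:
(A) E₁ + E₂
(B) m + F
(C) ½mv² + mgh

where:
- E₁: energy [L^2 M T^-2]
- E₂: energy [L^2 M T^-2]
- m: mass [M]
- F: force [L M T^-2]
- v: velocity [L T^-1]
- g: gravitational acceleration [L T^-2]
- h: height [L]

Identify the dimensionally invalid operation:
(B) m + F

(A) E₁ + E₂: E₁ [L^2 M T^-2] and E₂ [L^2 M T^-2] — same dimensions ✓
(B) m + F: m [M] and F [L M T^-2] — different dimensions cannot be added/subtracted ✗
(C) ½mv² + mgh: ½mv² [L^2 M T^-2] and mgh [L^2 M T^-2] — same dimensions ✓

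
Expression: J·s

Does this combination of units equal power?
No

The expression J·s has dimensions [L^2 M T^-1], but power has dimensions [L^2 M T^-3].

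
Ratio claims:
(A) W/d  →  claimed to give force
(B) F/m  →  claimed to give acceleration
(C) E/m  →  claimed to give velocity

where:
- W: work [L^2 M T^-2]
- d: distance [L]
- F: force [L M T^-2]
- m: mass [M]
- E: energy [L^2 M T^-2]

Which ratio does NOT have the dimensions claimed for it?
(C) E/m does not give velocity

(A) W/d: [L M T^-2] = force [L M T^-2] ✓
(B) F/m: [L T^-2] = acceleration [L T^-2] ✓
(C) E/m: [L^2 T^-2] ≠ velocity [L T^-1] ✗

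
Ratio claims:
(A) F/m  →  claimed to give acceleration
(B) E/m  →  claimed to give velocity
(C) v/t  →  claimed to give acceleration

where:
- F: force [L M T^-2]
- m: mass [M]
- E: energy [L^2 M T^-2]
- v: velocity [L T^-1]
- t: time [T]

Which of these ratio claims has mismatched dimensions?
(B) E/m does not give velocity

(A) F/m: [L T^-2] = acceleration [L T^-2] ✓
(B) E/m: [L^2 T^-2] ≠ velocity [L T^-1] ✗
(C) v/t: [L T^-2] = acceleration [L T^-2] ✓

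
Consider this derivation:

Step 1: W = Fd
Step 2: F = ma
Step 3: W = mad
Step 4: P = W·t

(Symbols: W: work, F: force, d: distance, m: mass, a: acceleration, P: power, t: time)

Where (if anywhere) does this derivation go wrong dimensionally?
Step 4

Step 1: W = Fd → LHS [L^2 M T^-2], RHS [L^2 M T^-2] ✓
Step 2: F = ma → LHS [L M T^-2], RHS [L M T^-2] ✓
Step 3: W = mad → LHS [L^2 M T^-2], RHS [L^2 M T^-2] ✓
Step 4: P = W·t → LHS [L^2 M T^-3], RHS [L^2 M T^-1] ✗

The first dimensional inconsistency appears in step 4: P = W·t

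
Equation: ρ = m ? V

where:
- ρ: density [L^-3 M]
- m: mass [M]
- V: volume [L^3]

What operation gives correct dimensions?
division (÷): ρ = m ÷ V

ρ [L^-3 M]; m [M]; V [L^3].
m × V → [L^3 M] ✗
m ÷ V → [L^-3 M] ✓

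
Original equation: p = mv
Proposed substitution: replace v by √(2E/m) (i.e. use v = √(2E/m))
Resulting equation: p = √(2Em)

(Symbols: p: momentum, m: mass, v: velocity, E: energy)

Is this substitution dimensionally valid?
Yes

[v] = [L T^-1] and [√(2E/m)] = [L T^-1]. These match, so the substitution replaces a quantity by one of the same dimensions and the result p = √(2Em) has LHS [L M T^-1] vs RHS [L M T^-1] — still consistent.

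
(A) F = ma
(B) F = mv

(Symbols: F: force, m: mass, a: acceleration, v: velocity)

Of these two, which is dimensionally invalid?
(B)

(A) F = ma: LHS [L M T^-2], RHS [L M T^-2] ✓
(B) F = mv: LHS [L M T^-2], RHS [L M T^-1] ✗

Expression (B) F = mv is dimensionally incorrect.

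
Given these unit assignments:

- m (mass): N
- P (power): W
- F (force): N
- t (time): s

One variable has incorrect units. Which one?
m

The variable m (mass) should have units kg, not N.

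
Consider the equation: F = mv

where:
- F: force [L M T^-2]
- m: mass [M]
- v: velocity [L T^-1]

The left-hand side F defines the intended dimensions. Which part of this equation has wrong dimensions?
The right-hand side term mv

F has dimensions [L M T^-2], but mv has dimensions [L M T^-1], so the term mv is dimensionally wrong for F.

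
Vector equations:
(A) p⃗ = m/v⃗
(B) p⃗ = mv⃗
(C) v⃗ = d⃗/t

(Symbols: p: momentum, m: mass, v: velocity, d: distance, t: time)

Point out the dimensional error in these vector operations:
(A) p⃗ = m/v⃗

(A) p⃗ = m/v⃗: LHS [L M T^-1], RHS [L^-1 M T] ✗ — momentum is mass times velocity; should be mv⃗ (and division by a vector is undefined)
(B) p⃗ = mv⃗: LHS [L M T^-1], RHS [L M T^-1] ✓ — mass (scalar) times velocity (vector)
(C) v⃗ = d⃗/t: LHS [L T^-1], RHS [L T^-1] ✓ — displacement (vector) divided by time (scalar)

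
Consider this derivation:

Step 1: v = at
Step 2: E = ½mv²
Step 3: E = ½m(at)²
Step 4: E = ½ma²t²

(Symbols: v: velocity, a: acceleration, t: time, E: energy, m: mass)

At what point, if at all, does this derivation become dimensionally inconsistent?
No step introduces an error — all steps are dimensionally consistent.

Step 1: v = at → LHS [L T^-1], RHS [L T^-1] ✓
Step 2: E = ½mv² → LHS [L^2 M T^-2], RHS [L^2 M T^-2] ✓
Step 3: E = ½m(at)² → LHS [L^2 M T^-2], RHS [L^2 M T^-2] ✓
Step 4: E = ½ma²t² → LHS [L^2 M T^-2], RHS [L^2 M T^-2] ✓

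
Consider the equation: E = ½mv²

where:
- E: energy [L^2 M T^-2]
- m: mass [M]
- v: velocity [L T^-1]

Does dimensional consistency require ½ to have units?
No

E has dimensions [L^2 M T^-2] and mv² already has dimensions [L^2 M T^-2], so the equation balances without ½ contributing any dimensions. ½ is a pure (dimensionless) number; changing or removing it would not affect dimensional consistency.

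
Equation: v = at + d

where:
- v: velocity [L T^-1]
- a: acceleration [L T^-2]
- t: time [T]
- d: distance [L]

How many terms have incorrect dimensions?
1

LHS v: [L T^-1]
- at: [L T^-1] ✓
- d: [L] ✗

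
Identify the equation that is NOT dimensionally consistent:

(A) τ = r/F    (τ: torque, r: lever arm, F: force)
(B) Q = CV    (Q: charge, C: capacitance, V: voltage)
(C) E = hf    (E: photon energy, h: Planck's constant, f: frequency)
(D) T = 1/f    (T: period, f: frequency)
(A) τ = r/F

The equation (A) τ = r/F is dimensionally incorrect.

LHS (τ): [L^2 M T^-2]
RHS (r/F): [M^-1 T^2] ✗

The dimensions do not match. The other three equations balance.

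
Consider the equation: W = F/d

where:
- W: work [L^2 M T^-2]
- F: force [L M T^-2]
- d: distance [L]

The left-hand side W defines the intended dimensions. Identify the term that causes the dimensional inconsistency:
The right-hand side term F/d

W has dimensions [L^2 M T^-2], but F/d has dimensions [M T^-2], so the term F/d is dimensionally wrong for W.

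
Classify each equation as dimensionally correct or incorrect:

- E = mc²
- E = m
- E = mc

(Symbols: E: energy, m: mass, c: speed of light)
Dimensionally correct: E = mc²
Dimensionally incorrect: E = m, E = mc
Ordered (correct first, then incorrect): E = mc², E = m, E = mc

- E = mc²: LHS [L^2 M T^-2], RHS [L^2 M T^-2] → correct ✓
- E = m: LHS [L^2 M T^-2], RHS [M] → incorrect ✗
- E = mc: LHS [L^2 M T^-2], RHS [L M T^-1] → incorrect ✗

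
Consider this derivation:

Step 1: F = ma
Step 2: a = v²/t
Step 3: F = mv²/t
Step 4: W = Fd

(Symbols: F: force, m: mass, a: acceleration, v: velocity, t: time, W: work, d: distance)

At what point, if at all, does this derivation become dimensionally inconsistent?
Step 2

Step 1: F = ma → LHS [L M T^-2], RHS [L M T^-2] ✓
Step 2: a = v²/t → LHS [L T^-2], RHS [L^2 T^-3] ✗

The first dimensional inconsistency appears in step 2: a = v²/t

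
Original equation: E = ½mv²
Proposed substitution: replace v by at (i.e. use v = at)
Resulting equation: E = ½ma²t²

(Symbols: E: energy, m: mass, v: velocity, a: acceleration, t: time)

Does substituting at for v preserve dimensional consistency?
Yes

[v] = [L T^-1] and [at] = [L T^-1]. These match, so the substitution replaces a quantity by one of the same dimensions and the result E = ½ma²t² has LHS [L^2 M T^-2] vs RHS [L^2 M T^-2] — still consistent.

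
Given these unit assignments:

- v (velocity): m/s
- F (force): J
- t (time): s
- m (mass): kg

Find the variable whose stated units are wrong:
F

The variable F (force) should have units N, not J.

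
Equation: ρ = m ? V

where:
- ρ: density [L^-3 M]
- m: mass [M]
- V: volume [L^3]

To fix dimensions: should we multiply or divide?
division (÷): ρ = m ÷ V

ρ [L^-3 M]; m [M]; V [L^3].
m × V → [L^3 M] ✗
m ÷ V → [L^-3 M] ✓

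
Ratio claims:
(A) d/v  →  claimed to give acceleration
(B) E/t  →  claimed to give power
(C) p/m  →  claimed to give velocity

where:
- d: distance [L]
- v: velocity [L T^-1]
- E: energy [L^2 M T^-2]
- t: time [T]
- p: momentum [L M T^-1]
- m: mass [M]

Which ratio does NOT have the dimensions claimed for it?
(A) d/v does not give acceleration

(A) d/v: [T] ≠ acceleration [L T^-2] ✗
(B) E/t: [L^2 M T^-3] = power [L^2 M T^-3] ✓
(C) p/m: [L T^-1] = velocity [L T^-1] ✓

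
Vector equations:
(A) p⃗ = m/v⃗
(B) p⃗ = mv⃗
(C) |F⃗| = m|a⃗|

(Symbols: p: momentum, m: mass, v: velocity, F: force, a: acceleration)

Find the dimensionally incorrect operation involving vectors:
(A) p⃗ = m/v⃗

(A) p⃗ = m/v⃗: LHS [L M T^-1], RHS [L^-1 M T] ✗ — momentum is mass times velocity; should be mv⃗ (and division by a vector is undefined)
(B) p⃗ = mv⃗: LHS [L M T^-1], RHS [L M T^-1] ✓ — mass (scalar) times velocity (vector)
(C) |F⃗| = m|a⃗|: LHS [L M T^-2], RHS [L M T^-2] ✓ — magnitudes of vectors are scalars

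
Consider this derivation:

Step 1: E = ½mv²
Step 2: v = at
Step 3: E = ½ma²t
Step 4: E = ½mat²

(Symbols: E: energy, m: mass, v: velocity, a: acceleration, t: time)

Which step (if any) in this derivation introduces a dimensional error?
Step 3

Step 1: E = ½mv² → LHS [L^2 M T^-2], RHS [L^2 M T^-2] ✓
Step 2: v = at → LHS [L T^-1], RHS [L T^-1] ✓
Step 3: E = ½ma²t → LHS [L^2 M T^-2], RHS [L^2 M T^-3] ✗

The first dimensional inconsistency appears in step 3: E = ½ma²t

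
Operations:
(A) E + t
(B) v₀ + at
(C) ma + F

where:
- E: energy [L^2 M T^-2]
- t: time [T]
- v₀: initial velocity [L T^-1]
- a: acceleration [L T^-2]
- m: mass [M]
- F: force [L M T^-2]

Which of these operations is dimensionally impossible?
(A) E + t

(A) E + t: E [L^2 M T^-2] and t [T] — different dimensions cannot be added/subtracted ✗
(B) v₀ + at: v₀ [L T^-1] and at [L T^-1] — same dimensions ✓
(C) ma + F: ma [L M T^-2] and F [L M T^-2] — same dimensions ✓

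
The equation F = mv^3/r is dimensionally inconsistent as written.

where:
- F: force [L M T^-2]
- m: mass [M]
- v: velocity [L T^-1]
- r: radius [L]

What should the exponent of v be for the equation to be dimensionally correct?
The exponent of v should be 2: F = mv^2/r

The LHS F has dimensions [L M T^-2]; v has dimensions [L T^-1].
As written, the RHS mv^3/r (exponent 3 on v) has dimensions [L^2 M T^-3], which does not match.
With exponent 2, the RHS mv^2/r has dimensions [L M T^-2], matching the LHS.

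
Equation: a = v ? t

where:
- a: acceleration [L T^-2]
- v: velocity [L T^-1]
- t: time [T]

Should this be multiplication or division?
division (÷): a = v ÷ t

a [L T^-2]; v [L T^-1]; t [T].
v × t → [L] ✗
v ÷ t → [L T^-2] ✓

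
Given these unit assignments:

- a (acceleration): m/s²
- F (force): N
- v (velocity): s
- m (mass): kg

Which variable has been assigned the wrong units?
v

The variable v (velocity) should have units m/s, not s.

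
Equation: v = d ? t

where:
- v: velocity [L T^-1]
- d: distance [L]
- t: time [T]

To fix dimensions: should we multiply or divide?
division (÷): v = d ÷ t

v [L T^-1]; d [L]; t [T].
d × t → [L T] ✗
d ÷ t → [L T^-1] ✓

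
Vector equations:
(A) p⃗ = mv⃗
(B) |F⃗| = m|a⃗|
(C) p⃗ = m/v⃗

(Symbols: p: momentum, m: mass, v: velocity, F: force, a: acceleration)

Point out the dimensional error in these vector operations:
(C) p⃗ = m/v⃗

(A) p⃗ = mv⃗: LHS [L M T^-1], RHS [L M T^-1] ✓ — mass (scalar) times velocity (vector)
(B) |F⃗| = m|a⃗|: LHS [L M T^-2], RHS [L M T^-2] ✓ — magnitudes of vectors are scalars
(C) p⃗ = m/v⃗: LHS [L M T^-1], RHS [L^-1 M T] ✗ — momentum is mass times velocity; should be mv⃗ (and division by a vector is undefined)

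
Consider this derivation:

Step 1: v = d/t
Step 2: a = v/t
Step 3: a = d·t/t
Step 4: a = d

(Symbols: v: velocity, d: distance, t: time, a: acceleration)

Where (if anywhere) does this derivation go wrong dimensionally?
Step 3

Step 1: v = d/t → LHS [L T^-1], RHS [L T^-1] ✓
Step 2: a = v/t → LHS [L T^-2], RHS [L T^-2] ✓
Step 3: a = d·t/t → LHS [L T^-2], RHS [L] ✗

The first dimensional inconsistency appears in step 3: a = d·t/t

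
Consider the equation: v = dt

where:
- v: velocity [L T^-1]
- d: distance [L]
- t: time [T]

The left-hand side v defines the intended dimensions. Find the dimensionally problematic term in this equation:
The right-hand side term dt

v has dimensions [L T^-1], but dt has dimensions [L T], so the term dt is dimensionally wrong for v.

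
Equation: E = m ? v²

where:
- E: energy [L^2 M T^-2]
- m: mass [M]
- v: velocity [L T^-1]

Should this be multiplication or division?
multiplication (×): E = m × v²

E [L^2 M T^-2]; m [M]; v² [L^2 T^-2].
m × v² → [L^2 M T^-2] ✓
m ÷ v² → [L^-2 M T^2] ✗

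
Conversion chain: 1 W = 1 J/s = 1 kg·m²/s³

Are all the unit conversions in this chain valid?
The chain is correct (no errors).

Correct: Watt is Joule per second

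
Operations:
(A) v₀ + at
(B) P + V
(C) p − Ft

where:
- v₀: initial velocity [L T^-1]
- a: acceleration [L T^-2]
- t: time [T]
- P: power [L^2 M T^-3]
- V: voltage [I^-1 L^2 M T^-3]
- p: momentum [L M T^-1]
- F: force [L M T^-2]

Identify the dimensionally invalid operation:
(B) P + V

(A) v₀ + at: v₀ [L T^-1] and at [L T^-1] — same dimensions ✓
(B) P + V: P [L^2 M T^-3] and V [I^-1 L^2 M T^-3] — different dimensions cannot be added/subtracted ✗
(C) p − Ft: p [L M T^-1] and Ft [L M T^-1] — same dimensions ✓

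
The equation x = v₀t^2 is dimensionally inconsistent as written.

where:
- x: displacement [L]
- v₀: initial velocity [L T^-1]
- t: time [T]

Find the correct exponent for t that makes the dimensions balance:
The exponent of t should be 1: x = v₀t

The LHS x has dimensions [L]; t has dimensions [T].
As written, the RHS v₀t^2 (exponent 2 on t) has dimensions [L T], which does not match.
With exponent 1, the RHS v₀t has dimensions [L], matching the LHS.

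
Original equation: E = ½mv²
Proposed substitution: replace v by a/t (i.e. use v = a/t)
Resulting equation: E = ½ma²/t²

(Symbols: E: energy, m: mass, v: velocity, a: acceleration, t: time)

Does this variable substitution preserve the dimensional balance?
No

[v] = [L T^-1] and [a/t] = [L T^-3]. These differ, so the substitution replaces a quantity by one of different dimensions and the result E = ½ma²/t² has LHS [L^2 M T^-2] vs RHS [L^2 M T^-6] — inconsistent.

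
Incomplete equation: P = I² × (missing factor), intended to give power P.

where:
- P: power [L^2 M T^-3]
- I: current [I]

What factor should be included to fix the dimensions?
R (resistance), dimensions [I^-2 L^2 M T^-3]

P has dimensions [L^2 M T^-3] and I² has dimensions [I^2].
The missing factor must have dimensions [L^2 M T^-3] / [I^2] = [I^-2 L^2 M T^-3], i.e. resistance (R).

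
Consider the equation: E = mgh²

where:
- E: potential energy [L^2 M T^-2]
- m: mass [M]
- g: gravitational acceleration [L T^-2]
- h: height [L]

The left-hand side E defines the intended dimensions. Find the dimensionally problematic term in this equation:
The right-hand side term mgh²

E has dimensions [L^2 M T^-2], but mgh² has dimensions [L^3 M T^-2], so the term mgh² is dimensionally wrong for E.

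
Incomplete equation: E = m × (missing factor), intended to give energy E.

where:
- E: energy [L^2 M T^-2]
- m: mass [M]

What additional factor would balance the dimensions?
v² (velocity squared), dimensions [L^2 T^-2]

E has dimensions [L^2 M T^-2] and m has dimensions [M].
The missing factor must have dimensions [L^2 M T^-2] / [M] = [L^2 T^-2], i.e. velocity squared (v²).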